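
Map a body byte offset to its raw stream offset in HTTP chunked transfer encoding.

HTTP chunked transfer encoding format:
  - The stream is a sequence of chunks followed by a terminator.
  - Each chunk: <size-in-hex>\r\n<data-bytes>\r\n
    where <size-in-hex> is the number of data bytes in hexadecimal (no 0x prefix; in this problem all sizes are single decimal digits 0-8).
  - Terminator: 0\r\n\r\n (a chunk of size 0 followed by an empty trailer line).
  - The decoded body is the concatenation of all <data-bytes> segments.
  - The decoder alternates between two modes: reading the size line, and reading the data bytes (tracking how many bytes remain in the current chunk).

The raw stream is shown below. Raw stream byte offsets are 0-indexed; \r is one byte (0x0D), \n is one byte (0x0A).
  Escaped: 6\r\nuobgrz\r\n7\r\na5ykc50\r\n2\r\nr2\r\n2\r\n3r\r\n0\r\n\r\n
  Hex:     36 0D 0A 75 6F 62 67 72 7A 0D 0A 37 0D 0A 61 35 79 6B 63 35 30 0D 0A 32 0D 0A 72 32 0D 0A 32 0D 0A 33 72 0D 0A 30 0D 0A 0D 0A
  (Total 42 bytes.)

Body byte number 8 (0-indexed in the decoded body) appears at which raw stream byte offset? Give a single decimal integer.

Chunk 1: stream[0..1]='6' size=0x6=6, data at stream[3..9]='uobgrz' -> body[0..6], body so far='uobgrz'
Chunk 2: stream[11..12]='7' size=0x7=7, data at stream[14..21]='a5ykc50' -> body[6..13], body so far='uobgrza5ykc50'
Chunk 3: stream[23..24]='2' size=0x2=2, data at stream[26..28]='r2' -> body[13..15], body so far='uobgrza5ykc50r2'
Chunk 4: stream[30..31]='2' size=0x2=2, data at stream[33..35]='3r' -> body[15..17], body so far='uobgrza5ykc50r23r'
Chunk 5: stream[37..38]='0' size=0 (terminator). Final body='uobgrza5ykc50r23r' (17 bytes)
Body byte 8 at stream offset 16

Answer: 16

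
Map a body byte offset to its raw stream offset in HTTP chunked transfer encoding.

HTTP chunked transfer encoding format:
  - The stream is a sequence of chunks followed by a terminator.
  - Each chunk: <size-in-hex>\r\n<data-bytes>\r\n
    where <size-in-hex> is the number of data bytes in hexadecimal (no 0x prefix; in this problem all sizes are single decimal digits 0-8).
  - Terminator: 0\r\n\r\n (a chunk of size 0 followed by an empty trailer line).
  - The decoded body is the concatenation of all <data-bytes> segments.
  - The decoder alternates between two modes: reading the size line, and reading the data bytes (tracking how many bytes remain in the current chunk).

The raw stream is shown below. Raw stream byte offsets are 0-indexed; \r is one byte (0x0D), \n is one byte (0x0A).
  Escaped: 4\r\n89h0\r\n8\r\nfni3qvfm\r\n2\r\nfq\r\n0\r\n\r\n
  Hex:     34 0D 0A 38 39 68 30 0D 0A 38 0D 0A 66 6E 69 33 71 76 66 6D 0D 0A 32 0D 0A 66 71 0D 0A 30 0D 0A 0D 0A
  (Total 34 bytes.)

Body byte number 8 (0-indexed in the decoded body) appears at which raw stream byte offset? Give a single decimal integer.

Chunk 1: stream[0..1]='4' size=0x4=4, data at stream[3..7]='89h0' -> body[0..4], body so far='89h0'
Chunk 2: stream[9..10]='8' size=0x8=8, data at stream[12..20]='fni3qvfm' -> body[4..12], body so far='89h0fni3qvfm'
Chunk 3: stream[22..23]='2' size=0x2=2, data at stream[25..27]='fq' -> body[12..14], body so far='89h0fni3qvfmfq'
Chunk 4: stream[29..30]='0' size=0 (terminator). Final body='89h0fni3qvfmfq' (14 bytes)
Body byte 8 at stream offset 16

Answer: 16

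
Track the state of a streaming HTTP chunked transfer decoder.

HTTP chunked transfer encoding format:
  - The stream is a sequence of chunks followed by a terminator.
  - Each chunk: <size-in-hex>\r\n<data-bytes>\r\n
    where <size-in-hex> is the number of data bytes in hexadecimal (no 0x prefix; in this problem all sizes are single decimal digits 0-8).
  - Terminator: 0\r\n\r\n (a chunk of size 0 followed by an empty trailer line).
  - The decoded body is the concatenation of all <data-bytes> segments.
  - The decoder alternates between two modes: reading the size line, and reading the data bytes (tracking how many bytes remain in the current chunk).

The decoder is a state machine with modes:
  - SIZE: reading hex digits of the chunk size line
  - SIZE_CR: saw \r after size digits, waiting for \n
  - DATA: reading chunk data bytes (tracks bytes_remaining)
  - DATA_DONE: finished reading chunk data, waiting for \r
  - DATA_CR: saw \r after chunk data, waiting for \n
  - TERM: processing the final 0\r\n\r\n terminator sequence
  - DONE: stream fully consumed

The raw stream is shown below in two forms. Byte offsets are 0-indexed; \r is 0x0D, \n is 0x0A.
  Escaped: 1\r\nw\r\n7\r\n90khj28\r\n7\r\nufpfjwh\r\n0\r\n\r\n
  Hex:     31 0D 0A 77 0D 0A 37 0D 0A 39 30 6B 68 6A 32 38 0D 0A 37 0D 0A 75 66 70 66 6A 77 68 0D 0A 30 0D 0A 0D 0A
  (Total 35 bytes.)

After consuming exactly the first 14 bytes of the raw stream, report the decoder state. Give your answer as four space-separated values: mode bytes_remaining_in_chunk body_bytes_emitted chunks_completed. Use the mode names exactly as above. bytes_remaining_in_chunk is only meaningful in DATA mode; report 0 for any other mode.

Byte 0 = '1': mode=SIZE remaining=0 emitted=0 chunks_done=0
Byte 1 = 0x0D: mode=SIZE_CR remaining=0 emitted=0 chunks_done=0
Byte 2 = 0x0A: mode=DATA remaining=1 emitted=0 chunks_done=0
Byte 3 = 'w': mode=DATA_DONE remaining=0 emitted=1 chunks_done=0
Byte 4 = 0x0D: mode=DATA_CR remaining=0 emitted=1 chunks_done=0
Byte 5 = 0x0A: mode=SIZE remaining=0 emitted=1 chunks_done=1
Byte 6 = '7': mode=SIZE remaining=0 emitted=1 chunks_done=1
Byte 7 = 0x0D: mode=SIZE_CR remaining=0 emitted=1 chunks_done=1
Byte 8 = 0x0A: mode=DATA remaining=7 emitted=1 chunks_done=1
Byte 9 = '9': mode=DATA remaining=6 emitted=2 chunks_done=1
Byte 10 = '0': mode=DATA remaining=5 emitted=3 chunks_done=1
Byte 11 = 'k': mode=DATA remaining=4 emitted=4 chunks_done=1
Byte 12 = 'h': mode=DATA remaining=3 emitted=5 chunks_done=1
Byte 13 = 'j': mode=DATA remaining=2 emitted=6 chunks_done=1

Answer: DATA 2 6 1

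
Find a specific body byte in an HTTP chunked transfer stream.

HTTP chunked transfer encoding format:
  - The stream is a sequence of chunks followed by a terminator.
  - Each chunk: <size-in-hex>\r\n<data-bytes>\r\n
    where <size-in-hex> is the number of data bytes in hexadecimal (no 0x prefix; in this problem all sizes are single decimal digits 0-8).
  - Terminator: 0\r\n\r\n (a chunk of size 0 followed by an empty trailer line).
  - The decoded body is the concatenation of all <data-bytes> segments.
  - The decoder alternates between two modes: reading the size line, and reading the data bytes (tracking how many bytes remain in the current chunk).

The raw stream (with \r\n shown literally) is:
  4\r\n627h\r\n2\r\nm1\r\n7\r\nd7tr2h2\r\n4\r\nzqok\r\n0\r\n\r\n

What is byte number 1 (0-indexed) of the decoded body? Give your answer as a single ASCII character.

Answer: 2

Derivation:
Chunk 1: stream[0..1]='4' size=0x4=4, data at stream[3..7]='627h' -> body[0..4], body so far='627h'
Chunk 2: stream[9..10]='2' size=0x2=2, data at stream[12..14]='m1' -> body[4..6], body so far='627hm1'
Chunk 3: stream[16..17]='7' size=0x7=7, data at stream[19..26]='d7tr2h2' -> body[6..13], body so far='627hm1d7tr2h2'
Chunk 4: stream[28..29]='4' size=0x4=4, data at stream[31..35]='zqok' -> body[13..17], body so far='627hm1d7tr2h2zqok'
Chunk 5: stream[37..38]='0' size=0 (terminator). Final body='627hm1d7tr2h2zqok' (17 bytes)
Body byte 1 = '2'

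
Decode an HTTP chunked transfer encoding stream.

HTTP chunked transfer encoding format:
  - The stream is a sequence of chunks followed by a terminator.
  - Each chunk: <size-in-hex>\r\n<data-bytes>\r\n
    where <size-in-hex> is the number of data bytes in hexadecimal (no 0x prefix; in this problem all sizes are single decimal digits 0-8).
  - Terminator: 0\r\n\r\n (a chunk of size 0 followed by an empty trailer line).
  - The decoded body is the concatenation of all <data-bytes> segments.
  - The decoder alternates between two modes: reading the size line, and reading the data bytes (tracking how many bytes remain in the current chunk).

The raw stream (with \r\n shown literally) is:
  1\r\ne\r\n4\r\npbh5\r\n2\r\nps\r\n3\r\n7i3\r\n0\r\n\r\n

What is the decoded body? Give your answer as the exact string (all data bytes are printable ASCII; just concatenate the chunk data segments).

Chunk 1: stream[0..1]='1' size=0x1=1, data at stream[3..4]='e' -> body[0..1], body so far='e'
Chunk 2: stream[6..7]='4' size=0x4=4, data at stream[9..13]='pbh5' -> body[1..5], body so far='epbh5'
Chunk 3: stream[15..16]='2' size=0x2=2, data at stream[18..20]='ps' -> body[5..7], body so far='epbh5ps'
Chunk 4: stream[22..23]='3' size=0x3=3, data at stream[25..28]='7i3' -> body[7..10], body so far='epbh5ps7i3'
Chunk 5: stream[30..31]='0' size=0 (terminator). Final body='epbh5ps7i3' (10 bytes)

Answer: epbh5ps7i3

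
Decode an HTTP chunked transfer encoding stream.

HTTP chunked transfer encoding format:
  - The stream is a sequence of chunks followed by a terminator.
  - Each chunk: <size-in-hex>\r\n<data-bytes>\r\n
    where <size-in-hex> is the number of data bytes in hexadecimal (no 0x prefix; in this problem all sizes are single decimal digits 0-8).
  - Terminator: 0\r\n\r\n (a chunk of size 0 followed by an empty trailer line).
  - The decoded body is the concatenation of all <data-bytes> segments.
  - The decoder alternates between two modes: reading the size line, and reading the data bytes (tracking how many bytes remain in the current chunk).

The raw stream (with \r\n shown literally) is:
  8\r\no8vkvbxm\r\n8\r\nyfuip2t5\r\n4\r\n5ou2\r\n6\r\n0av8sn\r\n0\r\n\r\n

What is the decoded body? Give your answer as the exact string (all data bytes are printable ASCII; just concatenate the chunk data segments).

Chunk 1: stream[0..1]='8' size=0x8=8, data at stream[3..11]='o8vkvbxm' -> body[0..8], body so far='o8vkvbxm'
Chunk 2: stream[13..14]='8' size=0x8=8, data at stream[16..24]='yfuip2t5' -> body[8..16], body so far='o8vkvbxmyfuip2t5'
Chunk 3: stream[26..27]='4' size=0x4=4, data at stream[29..33]='5ou2' -> body[16..20], body so far='o8vkvbxmyfuip2t55ou2'
Chunk 4: stream[35..36]='6' size=0x6=6, data at stream[38..44]='0av8sn' -> body[20..26], body so far='o8vkvbxmyfuip2t55ou20av8sn'
Chunk 5: stream[46..47]='0' size=0 (terminator). Final body='o8vkvbxmyfuip2t55ou20av8sn' (26 bytes)

Answer: o8vkvbxmyfuip2t55ou20av8sn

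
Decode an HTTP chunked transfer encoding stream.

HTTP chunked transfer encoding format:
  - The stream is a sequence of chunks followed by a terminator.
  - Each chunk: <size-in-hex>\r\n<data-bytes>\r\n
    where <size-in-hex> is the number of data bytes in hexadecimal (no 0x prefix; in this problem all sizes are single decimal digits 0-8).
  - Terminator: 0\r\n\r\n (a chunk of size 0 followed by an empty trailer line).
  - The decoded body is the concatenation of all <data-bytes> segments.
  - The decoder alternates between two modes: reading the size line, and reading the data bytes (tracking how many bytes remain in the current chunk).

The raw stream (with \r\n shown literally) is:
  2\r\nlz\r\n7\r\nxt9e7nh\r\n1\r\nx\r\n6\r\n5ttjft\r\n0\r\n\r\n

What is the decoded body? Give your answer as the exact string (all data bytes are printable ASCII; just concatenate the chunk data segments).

Chunk 1: stream[0..1]='2' size=0x2=2, data at stream[3..5]='lz' -> body[0..2], body so far='lz'
Chunk 2: stream[7..8]='7' size=0x7=7, data at stream[10..17]='xt9e7nh' -> body[2..9], body so far='lzxt9e7nh'
Chunk 3: stream[19..20]='1' size=0x1=1, data at stream[22..23]='x' -> body[9..10], body so far='lzxt9e7nhx'
Chunk 4: stream[25..26]='6' size=0x6=6, data at stream[28..34]='5ttjft' -> body[10..16], body so far='lzxt9e7nhx5ttjft'
Chunk 5: stream[36..37]='0' size=0 (terminator). Final body='lzxt9e7nhx5ttjft' (16 bytes)

Answer: lzxt9e7nhx5ttjft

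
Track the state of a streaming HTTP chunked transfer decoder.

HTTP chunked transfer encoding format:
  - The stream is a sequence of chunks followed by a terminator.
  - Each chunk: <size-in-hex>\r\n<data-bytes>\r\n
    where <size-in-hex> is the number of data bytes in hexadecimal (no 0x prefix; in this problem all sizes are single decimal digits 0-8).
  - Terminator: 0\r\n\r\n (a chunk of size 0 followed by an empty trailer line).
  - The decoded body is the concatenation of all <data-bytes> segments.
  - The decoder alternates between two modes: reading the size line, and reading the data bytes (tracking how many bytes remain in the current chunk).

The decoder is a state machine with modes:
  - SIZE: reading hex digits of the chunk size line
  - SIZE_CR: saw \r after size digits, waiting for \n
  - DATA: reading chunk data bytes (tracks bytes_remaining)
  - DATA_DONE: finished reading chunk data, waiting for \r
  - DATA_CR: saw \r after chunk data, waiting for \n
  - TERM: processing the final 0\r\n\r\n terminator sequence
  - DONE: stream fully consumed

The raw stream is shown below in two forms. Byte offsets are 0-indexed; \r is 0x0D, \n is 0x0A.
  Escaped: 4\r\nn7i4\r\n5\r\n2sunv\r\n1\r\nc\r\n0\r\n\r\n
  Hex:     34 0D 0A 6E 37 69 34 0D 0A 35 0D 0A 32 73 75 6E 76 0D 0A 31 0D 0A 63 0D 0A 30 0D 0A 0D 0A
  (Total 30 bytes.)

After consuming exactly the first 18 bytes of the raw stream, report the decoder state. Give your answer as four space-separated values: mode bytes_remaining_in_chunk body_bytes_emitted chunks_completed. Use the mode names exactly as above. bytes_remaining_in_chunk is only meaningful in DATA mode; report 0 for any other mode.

Byte 0 = '4': mode=SIZE remaining=0 emitted=0 chunks_done=0
Byte 1 = 0x0D: mode=SIZE_CR remaining=0 emitted=0 chunks_done=0
Byte 2 = 0x0A: mode=DATA remaining=4 emitted=0 chunks_done=0
Byte 3 = 'n': mode=DATA remaining=3 emitted=1 chunks_done=0
Byte 4 = '7': mode=DATA remaining=2 emitted=2 chunks_done=0
Byte 5 = 'i': mode=DATA remaining=1 emitted=3 chunks_done=0
Byte 6 = '4': mode=DATA_DONE remaining=0 emitted=4 chunks_done=0
Byte 7 = 0x0D: mode=DATA_CR remaining=0 emitted=4 chunks_done=0
Byte 8 = 0x0A: mode=SIZE remaining=0 emitted=4 chunks_done=1
Byte 9 = '5': mode=SIZE remaining=0 emitted=4 chunks_done=1
Byte 10 = 0x0D: mode=SIZE_CR remaining=0 emitted=4 chunks_done=1
Byte 11 = 0x0A: mode=DATA remaining=5 emitted=4 chunks_done=1
Byte 12 = '2': mode=DATA remaining=4 emitted=5 chunks_done=1
Byte 13 = 's': mode=DATA remaining=3 emitted=6 chunks_done=1
Byte 14 = 'u': mode=DATA remaining=2 emitted=7 chunks_done=1
Byte 15 = 'n': mode=DATA remaining=1 emitted=8 chunks_done=1
Byte 16 = 'v': mode=DATA_DONE remaining=0 emitted=9 chunks_done=1
Byte 17 = 0x0D: mode=DATA_CR remaining=0 emitted=9 chunks_done=1

Answer: DATA_CR 0 9 1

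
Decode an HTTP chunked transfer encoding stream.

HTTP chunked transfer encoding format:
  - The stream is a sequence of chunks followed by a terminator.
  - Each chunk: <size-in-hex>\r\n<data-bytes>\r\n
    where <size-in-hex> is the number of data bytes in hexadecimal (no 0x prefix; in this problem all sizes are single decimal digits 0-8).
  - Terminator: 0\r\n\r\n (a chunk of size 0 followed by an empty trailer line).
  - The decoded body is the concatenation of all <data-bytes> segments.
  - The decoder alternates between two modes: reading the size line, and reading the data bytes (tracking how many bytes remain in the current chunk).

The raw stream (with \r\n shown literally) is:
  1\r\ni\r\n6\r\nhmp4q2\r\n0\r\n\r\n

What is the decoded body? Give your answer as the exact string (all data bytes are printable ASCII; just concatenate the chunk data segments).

Answer: ihmp4q2

Derivation:
Chunk 1: stream[0..1]='1' size=0x1=1, data at stream[3..4]='i' -> body[0..1], body so far='i'
Chunk 2: stream[6..7]='6' size=0x6=6, data at stream[9..15]='hmp4q2' -> body[1..7], body so far='ihmp4q2'
Chunk 3: stream[17..18]='0' size=0 (terminator). Final body='ihmp4q2' (7 bytes)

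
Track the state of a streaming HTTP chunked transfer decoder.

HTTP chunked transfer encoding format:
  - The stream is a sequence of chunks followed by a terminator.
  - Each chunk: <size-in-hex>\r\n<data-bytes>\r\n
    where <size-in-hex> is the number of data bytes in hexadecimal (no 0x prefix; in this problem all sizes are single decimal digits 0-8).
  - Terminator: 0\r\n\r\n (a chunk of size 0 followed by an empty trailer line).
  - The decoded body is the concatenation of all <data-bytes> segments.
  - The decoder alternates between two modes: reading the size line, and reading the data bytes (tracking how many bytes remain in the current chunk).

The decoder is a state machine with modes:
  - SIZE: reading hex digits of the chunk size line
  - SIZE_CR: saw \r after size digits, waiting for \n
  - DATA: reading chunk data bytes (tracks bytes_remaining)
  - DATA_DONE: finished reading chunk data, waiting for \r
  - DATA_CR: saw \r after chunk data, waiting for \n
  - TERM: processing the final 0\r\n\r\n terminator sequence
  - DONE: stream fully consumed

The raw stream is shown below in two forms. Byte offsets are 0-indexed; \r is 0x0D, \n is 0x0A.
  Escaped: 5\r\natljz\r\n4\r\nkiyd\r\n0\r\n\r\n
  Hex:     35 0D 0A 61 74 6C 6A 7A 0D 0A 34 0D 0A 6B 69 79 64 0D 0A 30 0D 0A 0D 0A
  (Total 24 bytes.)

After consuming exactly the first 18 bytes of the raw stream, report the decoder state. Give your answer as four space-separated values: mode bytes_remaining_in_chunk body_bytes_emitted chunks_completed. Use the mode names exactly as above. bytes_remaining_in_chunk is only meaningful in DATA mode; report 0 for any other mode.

Answer: DATA_CR 0 9 1

Derivation:
Byte 0 = '5': mode=SIZE remaining=0 emitted=0 chunks_done=0
Byte 1 = 0x0D: mode=SIZE_CR remaining=0 emitted=0 chunks_done=0
Byte 2 = 0x0A: mode=DATA remaining=5 emitted=0 chunks_done=0
Byte 3 = 'a': mode=DATA remaining=4 emitted=1 chunks_done=0
Byte 4 = 't': mode=DATA remaining=3 emitted=2 chunks_done=0
Byte 5 = 'l': mode=DATA remaining=2 emitted=3 chunks_done=0
Byte 6 = 'j': mode=DATA remaining=1 emitted=4 chunks_done=0
Byte 7 = 'z': mode=DATA_DONE remaining=0 emitted=5 chunks_done=0
Byte 8 = 0x0D: mode=DATA_CR remaining=0 emitted=5 chunks_done=0
Byte 9 = 0x0A: mode=SIZE remaining=0 emitted=5 chunks_done=1
Byte 10 = '4': mode=SIZE remaining=0 emitted=5 chunks_done=1
Byte 11 = 0x0D: mode=SIZE_CR remaining=0 emitted=5 chunks_done=1
Byte 12 = 0x0A: mode=DATA remaining=4 emitted=5 chunks_done=1
Byte 13 = 'k': mode=DATA remaining=3 emitted=6 chunks_done=1
Byte 14 = 'i': mode=DATA remaining=2 emitted=7 chunks_done=1
Byte 15 = 'y': mode=DATA remaining=1 emitted=8 chunks_done=1
Byte 16 = 'd': mode=DATA_DONE remaining=0 emitted=9 chunks_done=1
Byte 17 = 0x0D: mode=DATA_CR remaining=0 emitted=9 chunks_done=1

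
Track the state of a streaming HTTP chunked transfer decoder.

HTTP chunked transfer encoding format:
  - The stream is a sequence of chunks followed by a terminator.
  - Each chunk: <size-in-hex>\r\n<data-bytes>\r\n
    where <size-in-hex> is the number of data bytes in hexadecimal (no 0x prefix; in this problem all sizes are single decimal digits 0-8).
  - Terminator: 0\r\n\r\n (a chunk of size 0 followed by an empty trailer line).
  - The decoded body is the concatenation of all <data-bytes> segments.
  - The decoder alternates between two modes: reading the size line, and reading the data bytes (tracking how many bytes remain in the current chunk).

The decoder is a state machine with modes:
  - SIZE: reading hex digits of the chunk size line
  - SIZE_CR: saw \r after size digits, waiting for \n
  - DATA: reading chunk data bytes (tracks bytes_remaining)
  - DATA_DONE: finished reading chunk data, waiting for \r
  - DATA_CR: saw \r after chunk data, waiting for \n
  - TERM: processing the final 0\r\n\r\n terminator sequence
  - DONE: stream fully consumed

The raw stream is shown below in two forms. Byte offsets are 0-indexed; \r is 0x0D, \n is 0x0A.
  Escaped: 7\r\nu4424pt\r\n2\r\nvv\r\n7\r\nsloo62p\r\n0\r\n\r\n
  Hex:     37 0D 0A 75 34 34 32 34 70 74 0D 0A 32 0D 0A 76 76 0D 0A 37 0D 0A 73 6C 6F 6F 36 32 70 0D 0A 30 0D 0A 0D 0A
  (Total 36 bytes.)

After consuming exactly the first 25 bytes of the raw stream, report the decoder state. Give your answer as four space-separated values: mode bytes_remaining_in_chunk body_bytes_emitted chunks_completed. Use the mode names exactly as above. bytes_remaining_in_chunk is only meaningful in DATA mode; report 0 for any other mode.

Answer: DATA 4 12 2

Derivation:
Byte 0 = '7': mode=SIZE remaining=0 emitted=0 chunks_done=0
Byte 1 = 0x0D: mode=SIZE_CR remaining=0 emitted=0 chunks_done=0
Byte 2 = 0x0A: mode=DATA remaining=7 emitted=0 chunks_done=0
Byte 3 = 'u': mode=DATA remaining=6 emitted=1 chunks_done=0
Byte 4 = '4': mode=DATA remaining=5 emitted=2 chunks_done=0
Byte 5 = '4': mode=DATA remaining=4 emitted=3 chunks_done=0
Byte 6 = '2': mode=DATA remaining=3 emitted=4 chunks_done=0
Byte 7 = '4': mode=DATA remaining=2 emitted=5 chunks_done=0
Byte 8 = 'p': mode=DATA remaining=1 emitted=6 chunks_done=0
Byte 9 = 't': mode=DATA_DONE remaining=0 emitted=7 chunks_done=0
Byte 10 = 0x0D: mode=DATA_CR remaining=0 emitted=7 chunks_done=0
Byte 11 = 0x0A: mode=SIZE remaining=0 emitted=7 chunks_done=1
Byte 12 = '2': mode=SIZE remaining=0 emitted=7 chunks_done=1
Byte 13 = 0x0D: mode=SIZE_CR remaining=0 emitted=7 chunks_done=1
Byte 14 = 0x0A: mode=DATA remaining=2 emitted=7 chunks_done=1
Byte 15 = 'v': mode=DATA remaining=1 emitted=8 chunks_done=1
Byte 16 = 'v': mode=DATA_DONE remaining=0 emitted=9 chunks_done=1
Byte 17 = 0x0D: mode=DATA_CR remaining=0 emitted=9 chunks_done=1
Byte 18 = 0x0A: mode=SIZE remaining=0 emitted=9 chunks_done=2
Byte 19 = '7': mode=SIZE remaining=0 emitted=9 chunks_done=2
Byte 20 = 0x0D: mode=SIZE_CR remaining=0 emitted=9 chunks_done=2
Byte 21 = 0x0A: mode=DATA remaining=7 emitted=9 chunks_done=2
Byte 22 = 's': mode=DATA remaining=6 emitted=10 chunks_done=2
Byte 23 = 'l': mode=DATA remaining=5 emitted=11 chunks_done=2
Byte 24 = 'o': mode=DATA remaining=4 emitted=12 chunks_done=2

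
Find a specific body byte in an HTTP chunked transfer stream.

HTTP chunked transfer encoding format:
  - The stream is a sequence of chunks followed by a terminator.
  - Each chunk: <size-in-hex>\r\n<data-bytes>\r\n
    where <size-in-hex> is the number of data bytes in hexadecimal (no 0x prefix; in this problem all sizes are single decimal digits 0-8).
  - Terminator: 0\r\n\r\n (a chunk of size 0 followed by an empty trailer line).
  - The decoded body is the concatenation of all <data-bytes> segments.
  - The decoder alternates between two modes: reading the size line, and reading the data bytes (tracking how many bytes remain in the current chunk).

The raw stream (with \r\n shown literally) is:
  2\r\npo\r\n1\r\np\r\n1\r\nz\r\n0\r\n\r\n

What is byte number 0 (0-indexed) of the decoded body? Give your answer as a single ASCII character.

Chunk 1: stream[0..1]='2' size=0x2=2, data at stream[3..5]='po' -> body[0..2], body so far='po'
Chunk 2: stream[7..8]='1' size=0x1=1, data at stream[10..11]='p' -> body[2..3], body so far='pop'
Chunk 3: stream[13..14]='1' size=0x1=1, data at stream[16..17]='z' -> body[3..4], body so far='popz'
Chunk 4: stream[19..20]='0' size=0 (terminator). Final body='popz' (4 bytes)
Body byte 0 = 'p'

Answer: p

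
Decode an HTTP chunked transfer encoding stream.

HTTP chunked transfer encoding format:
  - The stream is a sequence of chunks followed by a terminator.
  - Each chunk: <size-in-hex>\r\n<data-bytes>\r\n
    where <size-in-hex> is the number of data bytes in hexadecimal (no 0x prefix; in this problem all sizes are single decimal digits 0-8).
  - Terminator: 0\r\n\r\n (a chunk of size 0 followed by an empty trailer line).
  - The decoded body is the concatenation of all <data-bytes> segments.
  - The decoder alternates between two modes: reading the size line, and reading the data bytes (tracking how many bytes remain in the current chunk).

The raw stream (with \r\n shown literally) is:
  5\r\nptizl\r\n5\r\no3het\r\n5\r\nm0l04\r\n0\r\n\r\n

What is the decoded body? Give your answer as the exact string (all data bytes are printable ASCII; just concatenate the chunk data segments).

Chunk 1: stream[0..1]='5' size=0x5=5, data at stream[3..8]='ptizl' -> body[0..5], body so far='ptizl'
Chunk 2: stream[10..11]='5' size=0x5=5, data at stream[13..18]='o3het' -> body[5..10], body so far='ptizlo3het'
Chunk 3: stream[20..21]='5' size=0x5=5, data at stream[23..28]='m0l04' -> body[10..15], body so far='ptizlo3hetm0l04'
Chunk 4: stream[30..31]='0' size=0 (terminator). Final body='ptizlo3hetm0l04' (15 bytes)

Answer: ptizlo3hetm0l04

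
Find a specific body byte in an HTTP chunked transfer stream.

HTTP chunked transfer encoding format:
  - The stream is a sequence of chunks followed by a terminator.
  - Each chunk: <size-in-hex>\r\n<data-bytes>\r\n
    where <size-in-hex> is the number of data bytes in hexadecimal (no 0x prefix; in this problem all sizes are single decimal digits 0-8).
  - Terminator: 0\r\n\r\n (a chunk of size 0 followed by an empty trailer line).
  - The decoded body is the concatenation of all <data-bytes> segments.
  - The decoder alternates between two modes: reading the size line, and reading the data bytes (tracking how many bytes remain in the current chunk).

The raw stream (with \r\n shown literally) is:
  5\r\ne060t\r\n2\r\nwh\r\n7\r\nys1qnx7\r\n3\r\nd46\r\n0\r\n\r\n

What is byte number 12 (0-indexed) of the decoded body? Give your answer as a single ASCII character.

Chunk 1: stream[0..1]='5' size=0x5=5, data at stream[3..8]='e060t' -> body[0..5], body so far='e060t'
Chunk 2: stream[10..11]='2' size=0x2=2, data at stream[13..15]='wh' -> body[5..7], body so far='e060twh'
Chunk 3: stream[17..18]='7' size=0x7=7, data at stream[20..27]='ys1qnx7' -> body[7..14], body so far='e060twhys1qnx7'
Chunk 4: stream[29..30]='3' size=0x3=3, data at stream[32..35]='d46' -> body[14..17], body so far='e060twhys1qnx7d46'
Chunk 5: stream[37..38]='0' size=0 (terminator). Final body='e060twhys1qnx7d46' (17 bytes)
Body byte 12 = 'x'

Answer: x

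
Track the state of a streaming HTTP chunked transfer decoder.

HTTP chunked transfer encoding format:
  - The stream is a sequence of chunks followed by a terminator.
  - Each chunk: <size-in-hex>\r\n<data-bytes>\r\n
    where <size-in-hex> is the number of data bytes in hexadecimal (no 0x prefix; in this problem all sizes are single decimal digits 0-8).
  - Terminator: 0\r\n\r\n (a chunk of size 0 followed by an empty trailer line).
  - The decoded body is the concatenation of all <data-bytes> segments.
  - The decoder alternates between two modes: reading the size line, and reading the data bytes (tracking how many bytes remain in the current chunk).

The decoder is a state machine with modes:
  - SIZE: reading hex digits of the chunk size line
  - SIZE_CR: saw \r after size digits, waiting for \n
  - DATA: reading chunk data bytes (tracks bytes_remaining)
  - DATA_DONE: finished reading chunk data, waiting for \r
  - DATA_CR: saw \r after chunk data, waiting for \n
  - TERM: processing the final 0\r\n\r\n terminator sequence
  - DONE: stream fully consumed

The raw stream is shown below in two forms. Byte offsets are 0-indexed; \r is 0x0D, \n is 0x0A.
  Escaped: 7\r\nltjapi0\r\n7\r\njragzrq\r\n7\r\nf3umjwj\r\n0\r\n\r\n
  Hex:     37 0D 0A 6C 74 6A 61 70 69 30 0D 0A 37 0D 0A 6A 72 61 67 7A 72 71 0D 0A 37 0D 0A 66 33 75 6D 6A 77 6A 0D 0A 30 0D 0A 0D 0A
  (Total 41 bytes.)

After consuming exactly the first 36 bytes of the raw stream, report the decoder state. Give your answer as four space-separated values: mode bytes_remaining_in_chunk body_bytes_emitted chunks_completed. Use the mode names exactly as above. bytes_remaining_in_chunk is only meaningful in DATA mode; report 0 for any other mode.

Answer: SIZE 0 21 3

Derivation:
Byte 0 = '7': mode=SIZE remaining=0 emitted=0 chunks_done=0
Byte 1 = 0x0D: mode=SIZE_CR remaining=0 emitted=0 chunks_done=0
Byte 2 = 0x0A: mode=DATA remaining=7 emitted=0 chunks_done=0
Byte 3 = 'l': mode=DATA remaining=6 emitted=1 chunks_done=0
Byte 4 = 't': mode=DATA remaining=5 emitted=2 chunks_done=0
Byte 5 = 'j': mode=DATA remaining=4 emitted=3 chunks_done=0
Byte 6 = 'a': mode=DATA remaining=3 emitted=4 chunks_done=0
Byte 7 = 'p': mode=DATA remaining=2 emitted=5 chunks_done=0
Byte 8 = 'i': mode=DATA remaining=1 emitted=6 chunks_done=0
Byte 9 = '0': mode=DATA_DONE remaining=0 emitted=7 chunks_done=0
Byte 10 = 0x0D: mode=DATA_CR remaining=0 emitted=7 chunks_done=0
Byte 11 = 0x0A: mode=SIZE remaining=0 emitted=7 chunks_done=1
Byte 12 = '7': mode=SIZE remaining=0 emitted=7 chunks_done=1
Byte 13 = 0x0D: mode=SIZE_CR remaining=0 emitted=7 chunks_done=1
Byte 14 = 0x0A: mode=DATA remaining=7 emitted=7 chunks_done=1
Byte 15 = 'j': mode=DATA remaining=6 emitted=8 chunks_done=1
Byte 16 = 'r': mode=DATA remaining=5 emitted=9 chunks_done=1
Byte 17 = 'a': mode=DATA remaining=4 emitted=10 chunks_done=1
Byte 18 = 'g': mode=DATA remaining=3 emitted=11 chunks_done=1
Byte 19 = 'z': mode=DATA remaining=2 emitted=12 chunks_done=1
Byte 20 = 'r': mode=DATA remaining=1 emitted=13 chunks_done=1
Byte 21 = 'q': mode=DATA_DONE remaining=0 emitted=14 chunks_done=1
Byte 22 = 0x0D: mode=DATA_CR remaining=0 emitted=14 chunks_done=1
Byte 23 = 0x0A: mode=SIZE remaining=0 emitted=14 chunks_done=2
Byte 24 = '7': mode=SIZE remaining=0 emitted=14 chunks_done=2
Byte 25 = 0x0D: mode=SIZE_CR remaining=0 emitted=14 chunks_done=2
Byte 26 = 0x0A: mode=DATA remaining=7 emitted=14 chunks_done=2
Byte 27 = 'f': mode=DATA remaining=6 emitted=15 chunks_done=2
Byte 28 = '3': mode=DATA remaining=5 emitted=16 chunks_done=2
Byte 29 = 'u': mode=DATA remaining=4 emitted=17 chunks_done=2
Byte 30 = 'm': mode=DATA remaining=3 emitted=18 chunks_done=2
Byte 31 = 'j': mode=DATA remaining=2 emitted=19 chunks_done=2
Byte 32 = 'w': mode=DATA remaining=1 emitted=20 chunks_done=2
Byte 33 = 'j': mode=DATA_DONE remaining=0 emitted=21 chunks_done=2
Byte 34 = 0x0D: mode=DATA_CR remaining=0 emitted=21 chunks_done=2
Byte 35 = 0x0A: mode=SIZE remaining=0 emitted=21 chunks_done=3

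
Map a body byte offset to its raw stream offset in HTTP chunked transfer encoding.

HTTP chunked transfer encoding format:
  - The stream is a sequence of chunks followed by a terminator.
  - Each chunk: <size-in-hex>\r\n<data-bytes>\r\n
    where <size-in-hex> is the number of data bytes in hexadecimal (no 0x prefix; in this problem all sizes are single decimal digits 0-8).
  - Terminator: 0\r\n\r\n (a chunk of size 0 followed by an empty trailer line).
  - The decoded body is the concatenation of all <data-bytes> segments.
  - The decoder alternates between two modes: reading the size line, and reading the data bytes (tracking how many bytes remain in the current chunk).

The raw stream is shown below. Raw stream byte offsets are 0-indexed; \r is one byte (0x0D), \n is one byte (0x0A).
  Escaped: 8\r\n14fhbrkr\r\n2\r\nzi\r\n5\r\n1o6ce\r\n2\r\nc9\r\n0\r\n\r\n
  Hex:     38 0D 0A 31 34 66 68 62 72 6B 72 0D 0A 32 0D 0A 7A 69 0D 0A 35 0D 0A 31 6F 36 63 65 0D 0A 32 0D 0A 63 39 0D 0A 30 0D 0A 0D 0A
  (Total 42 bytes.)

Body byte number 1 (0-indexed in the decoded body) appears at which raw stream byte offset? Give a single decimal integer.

Answer: 4

Derivation:
Chunk 1: stream[0..1]='8' size=0x8=8, data at stream[3..11]='14fhbrkr' -> body[0..8], body so far='14fhbrkr'
Chunk 2: stream[13..14]='2' size=0x2=2, data at stream[16..18]='zi' -> body[8..10], body so far='14fhbrkrzi'
Chunk 3: stream[20..21]='5' size=0x5=5, data at stream[23..28]='1o6ce' -> body[10..15], body so far='14fhbrkrzi1o6ce'
Chunk 4: stream[30..31]='2' size=0x2=2, data at stream[33..35]='c9' -> body[15..17], body so far='14fhbrkrzi1o6cec9'
Chunk 5: stream[37..38]='0' size=0 (terminator). Final body='14fhbrkrzi1o6cec9' (17 bytes)
Body byte 1 at stream offset 4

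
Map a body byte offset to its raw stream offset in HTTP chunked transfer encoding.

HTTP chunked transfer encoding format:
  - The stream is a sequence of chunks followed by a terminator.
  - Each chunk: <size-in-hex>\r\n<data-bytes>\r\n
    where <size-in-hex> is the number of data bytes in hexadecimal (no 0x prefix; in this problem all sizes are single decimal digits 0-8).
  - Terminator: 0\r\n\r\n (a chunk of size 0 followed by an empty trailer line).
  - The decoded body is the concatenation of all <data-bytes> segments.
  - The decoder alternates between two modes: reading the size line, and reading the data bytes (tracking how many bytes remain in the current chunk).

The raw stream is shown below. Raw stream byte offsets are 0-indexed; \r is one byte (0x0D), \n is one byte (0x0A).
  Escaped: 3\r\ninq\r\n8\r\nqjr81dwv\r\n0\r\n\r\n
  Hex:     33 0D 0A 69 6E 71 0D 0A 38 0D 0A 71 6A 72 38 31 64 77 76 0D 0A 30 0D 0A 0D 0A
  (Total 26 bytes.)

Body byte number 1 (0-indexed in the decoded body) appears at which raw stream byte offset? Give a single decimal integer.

Answer: 4

Derivation:
Chunk 1: stream[0..1]='3' size=0x3=3, data at stream[3..6]='inq' -> body[0..3], body so far='inq'
Chunk 2: stream[8..9]='8' size=0x8=8, data at stream[11..19]='qjr81dwv' -> body[3..11], body so far='inqqjr81dwv'
Chunk 3: stream[21..22]='0' size=0 (terminator). Final body='inqqjr81dwv' (11 bytes)
Body byte 1 at stream offset 4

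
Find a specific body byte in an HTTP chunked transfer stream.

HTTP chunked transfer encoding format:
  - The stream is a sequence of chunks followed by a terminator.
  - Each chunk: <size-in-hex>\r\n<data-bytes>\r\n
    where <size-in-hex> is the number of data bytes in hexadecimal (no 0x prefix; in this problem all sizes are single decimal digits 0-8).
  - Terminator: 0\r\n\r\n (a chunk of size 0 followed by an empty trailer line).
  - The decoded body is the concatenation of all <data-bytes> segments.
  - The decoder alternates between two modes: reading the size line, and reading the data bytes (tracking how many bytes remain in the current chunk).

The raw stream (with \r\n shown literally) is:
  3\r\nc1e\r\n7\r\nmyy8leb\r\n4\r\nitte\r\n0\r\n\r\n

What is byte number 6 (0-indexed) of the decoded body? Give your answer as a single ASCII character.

Answer: 8

Derivation:
Chunk 1: stream[0..1]='3' size=0x3=3, data at stream[3..6]='c1e' -> body[0..3], body so far='c1e'
Chunk 2: stream[8..9]='7' size=0x7=7, data at stream[11..18]='myy8leb' -> body[3..10], body so far='c1emyy8leb'
Chunk 3: stream[20..21]='4' size=0x4=4, data at stream[23..27]='itte' -> body[10..14], body so far='c1emyy8lebitte'
Chunk 4: stream[29..30]='0' size=0 (terminator). Final body='c1emyy8lebitte' (14 bytes)
Body byte 6 = '8'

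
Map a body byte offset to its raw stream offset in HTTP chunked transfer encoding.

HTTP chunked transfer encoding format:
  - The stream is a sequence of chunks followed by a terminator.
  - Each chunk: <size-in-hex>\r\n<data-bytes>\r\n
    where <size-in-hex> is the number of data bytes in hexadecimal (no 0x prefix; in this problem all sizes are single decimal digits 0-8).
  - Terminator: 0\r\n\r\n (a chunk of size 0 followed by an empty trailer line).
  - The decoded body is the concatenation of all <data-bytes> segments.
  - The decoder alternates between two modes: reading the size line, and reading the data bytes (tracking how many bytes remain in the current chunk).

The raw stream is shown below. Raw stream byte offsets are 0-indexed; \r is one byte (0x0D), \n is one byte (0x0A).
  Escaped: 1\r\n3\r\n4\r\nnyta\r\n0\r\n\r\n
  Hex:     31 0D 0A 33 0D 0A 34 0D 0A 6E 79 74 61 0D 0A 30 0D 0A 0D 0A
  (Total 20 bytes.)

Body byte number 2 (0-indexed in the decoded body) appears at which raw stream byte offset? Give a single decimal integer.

Answer: 10

Derivation:
Chunk 1: stream[0..1]='1' size=0x1=1, data at stream[3..4]='3' -> body[0..1], body so far='3'
Chunk 2: stream[6..7]='4' size=0x4=4, data at stream[9..13]='nyta' -> body[1..5], body so far='3nyta'
Chunk 3: stream[15..16]='0' size=0 (terminator). Final body='3nyta' (5 bytes)
Body byte 2 at stream offset 10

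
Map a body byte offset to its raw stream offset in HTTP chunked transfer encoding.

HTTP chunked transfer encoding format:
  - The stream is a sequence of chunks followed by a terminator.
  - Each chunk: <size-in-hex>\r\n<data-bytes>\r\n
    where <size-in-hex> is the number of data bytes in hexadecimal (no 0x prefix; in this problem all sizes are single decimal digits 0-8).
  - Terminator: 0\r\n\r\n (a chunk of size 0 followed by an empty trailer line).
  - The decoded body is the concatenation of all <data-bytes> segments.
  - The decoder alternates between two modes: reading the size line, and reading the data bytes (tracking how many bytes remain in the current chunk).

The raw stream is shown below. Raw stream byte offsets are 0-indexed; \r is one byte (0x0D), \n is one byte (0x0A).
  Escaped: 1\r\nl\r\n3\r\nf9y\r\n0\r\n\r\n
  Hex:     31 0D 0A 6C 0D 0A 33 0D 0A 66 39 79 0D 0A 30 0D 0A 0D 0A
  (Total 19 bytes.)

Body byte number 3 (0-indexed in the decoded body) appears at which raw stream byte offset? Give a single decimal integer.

Answer: 11

Derivation:
Chunk 1: stream[0..1]='1' size=0x1=1, data at stream[3..4]='l' -> body[0..1], body so far='l'
Chunk 2: stream[6..7]='3' size=0x3=3, data at stream[9..12]='f9y' -> body[1..4], body so far='lf9y'
Chunk 3: stream[14..15]='0' size=0 (terminator). Final body='lf9y' (4 bytes)
Body byte 3 at stream offset 11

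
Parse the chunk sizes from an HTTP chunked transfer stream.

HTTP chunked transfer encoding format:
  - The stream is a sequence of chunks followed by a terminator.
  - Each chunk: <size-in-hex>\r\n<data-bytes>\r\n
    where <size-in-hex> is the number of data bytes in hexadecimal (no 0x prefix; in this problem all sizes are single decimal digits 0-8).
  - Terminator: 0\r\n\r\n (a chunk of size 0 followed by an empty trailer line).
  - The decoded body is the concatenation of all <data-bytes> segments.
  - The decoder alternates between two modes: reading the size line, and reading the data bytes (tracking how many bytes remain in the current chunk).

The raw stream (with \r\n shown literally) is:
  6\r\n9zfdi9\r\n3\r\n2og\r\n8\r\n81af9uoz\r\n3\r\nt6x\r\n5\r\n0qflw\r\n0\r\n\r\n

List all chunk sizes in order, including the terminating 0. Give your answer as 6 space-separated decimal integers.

Answer: 6 3 8 3 5 0

Derivation:
Chunk 1: stream[0..1]='6' size=0x6=6, data at stream[3..9]='9zfdi9' -> body[0..6], body so far='9zfdi9'
Chunk 2: stream[11..12]='3' size=0x3=3, data at stream[14..17]='2og' -> body[6..9], body so far='9zfdi92og'
Chunk 3: stream[19..20]='8' size=0x8=8, data at stream[22..30]='81af9uoz' -> body[9..17], body so far='9zfdi92og81af9uoz'
Chunk 4: stream[32..33]='3' size=0x3=3, data at stream[35..38]='t6x' -> body[17..20], body so far='9zfdi92og81af9uozt6x'
Chunk 5: stream[40..41]='5' size=0x5=5, data at stream[43..48]='0qflw' -> body[20..25], body so far='9zfdi92og81af9uozt6x0qflw'
Chunk 6: stream[50..51]='0' size=0 (terminator). Final body='9zfdi92og81af9uozt6x0qflw' (25 bytes)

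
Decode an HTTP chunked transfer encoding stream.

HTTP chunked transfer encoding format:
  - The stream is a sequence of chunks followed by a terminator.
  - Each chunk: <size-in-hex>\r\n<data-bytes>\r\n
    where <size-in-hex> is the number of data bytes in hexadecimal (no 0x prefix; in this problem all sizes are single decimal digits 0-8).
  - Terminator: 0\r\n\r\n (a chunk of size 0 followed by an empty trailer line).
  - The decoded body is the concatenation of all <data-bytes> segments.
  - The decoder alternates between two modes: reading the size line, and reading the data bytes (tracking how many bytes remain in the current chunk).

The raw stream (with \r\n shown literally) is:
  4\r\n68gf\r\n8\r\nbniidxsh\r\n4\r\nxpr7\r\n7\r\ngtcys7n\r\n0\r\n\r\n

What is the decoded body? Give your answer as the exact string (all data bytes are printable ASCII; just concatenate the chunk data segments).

Chunk 1: stream[0..1]='4' size=0x4=4, data at stream[3..7]='68gf' -> body[0..4], body so far='68gf'
Chunk 2: stream[9..10]='8' size=0x8=8, data at stream[12..20]='bniidxsh' -> body[4..12], body so far='68gfbniidxsh'
Chunk 3: stream[22..23]='4' size=0x4=4, data at stream[25..29]='xpr7' -> body[12..16], body so far='68gfbniidxshxpr7'
Chunk 4: stream[31..32]='7' size=0x7=7, data at stream[34..41]='gtcys7n' -> body[16..23], body so far='68gfbniidxshxpr7gtcys7n'
Chunk 5: stream[43..44]='0' size=0 (terminator). Final body='68gfbniidxshxpr7gtcys7n' (23 bytes)

Answer: 68gfbniidxshxpr7gtcys7n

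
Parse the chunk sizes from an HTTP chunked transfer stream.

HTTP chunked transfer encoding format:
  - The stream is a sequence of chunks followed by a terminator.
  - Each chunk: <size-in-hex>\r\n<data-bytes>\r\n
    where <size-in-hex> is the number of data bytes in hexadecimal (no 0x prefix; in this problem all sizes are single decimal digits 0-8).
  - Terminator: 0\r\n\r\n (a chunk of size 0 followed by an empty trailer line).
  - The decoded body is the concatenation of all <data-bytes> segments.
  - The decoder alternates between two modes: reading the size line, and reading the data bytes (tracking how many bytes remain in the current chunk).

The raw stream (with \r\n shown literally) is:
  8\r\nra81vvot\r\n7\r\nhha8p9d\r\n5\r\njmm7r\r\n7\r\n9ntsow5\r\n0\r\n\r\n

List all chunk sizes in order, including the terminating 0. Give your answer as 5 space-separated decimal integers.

Answer: 8 7 5 7 0

Derivation:
Chunk 1: stream[0..1]='8' size=0x8=8, data at stream[3..11]='ra81vvot' -> body[0..8], body so far='ra81vvot'
Chunk 2: stream[13..14]='7' size=0x7=7, data at stream[16..23]='hha8p9d' -> body[8..15], body so far='ra81vvothha8p9d'
Chunk 3: stream[25..26]='5' size=0x5=5, data at stream[28..33]='jmm7r' -> body[15..20], body so far='ra81vvothha8p9djmm7r'
Chunk 4: stream[35..36]='7' size=0x7=7, data at stream[38..45]='9ntsow5' -> body[20..27], body so far='ra81vvothha8p9djmm7r9ntsow5'
Chunk 5: stream[47..48]='0' size=0 (terminator). Final body='ra81vvothha8p9djmm7r9ntsow5' (27 bytes)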